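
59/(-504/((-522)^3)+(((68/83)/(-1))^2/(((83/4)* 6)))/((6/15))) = 66644651510397/15228591869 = 4376.28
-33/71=-0.46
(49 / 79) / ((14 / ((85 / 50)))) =119 / 1580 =0.08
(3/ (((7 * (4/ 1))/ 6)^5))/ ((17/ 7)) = 729/ 1306144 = 0.00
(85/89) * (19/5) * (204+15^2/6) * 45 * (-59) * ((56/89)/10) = -1159770906/7921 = -146417.23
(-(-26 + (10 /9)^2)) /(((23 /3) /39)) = 26078 /207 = 125.98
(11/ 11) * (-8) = -8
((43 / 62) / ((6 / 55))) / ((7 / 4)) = 2365 / 651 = 3.63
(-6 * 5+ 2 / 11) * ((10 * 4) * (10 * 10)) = -1312000 / 11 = -119272.73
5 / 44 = 0.11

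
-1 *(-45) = 45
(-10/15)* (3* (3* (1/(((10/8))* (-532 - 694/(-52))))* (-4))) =-832/22475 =-0.04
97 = 97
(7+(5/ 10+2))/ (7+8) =19/ 30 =0.63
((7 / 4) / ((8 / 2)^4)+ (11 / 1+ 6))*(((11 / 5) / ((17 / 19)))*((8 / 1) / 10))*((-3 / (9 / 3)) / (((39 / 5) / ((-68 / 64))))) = 242649 / 53248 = 4.56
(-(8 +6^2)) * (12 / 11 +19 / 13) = -1460 / 13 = -112.31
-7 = -7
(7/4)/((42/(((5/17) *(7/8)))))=35/3264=0.01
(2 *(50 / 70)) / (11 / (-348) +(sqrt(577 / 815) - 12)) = -11875169400 / 99525039089 - 1211040 *sqrt(470255) / 99525039089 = -0.13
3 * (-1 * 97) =-291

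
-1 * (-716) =716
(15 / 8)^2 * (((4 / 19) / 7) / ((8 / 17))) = 3825 / 17024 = 0.22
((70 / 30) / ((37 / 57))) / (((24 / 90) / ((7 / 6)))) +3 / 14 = 33029 / 2072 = 15.94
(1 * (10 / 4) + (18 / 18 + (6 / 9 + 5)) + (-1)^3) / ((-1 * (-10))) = 49 / 60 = 0.82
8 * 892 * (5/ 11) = 35680/ 11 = 3243.64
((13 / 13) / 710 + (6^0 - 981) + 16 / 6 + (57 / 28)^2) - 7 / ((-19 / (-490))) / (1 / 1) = -18302797501 / 15864240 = -1153.71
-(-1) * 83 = 83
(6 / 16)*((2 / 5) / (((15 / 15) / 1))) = 0.15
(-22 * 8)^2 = 30976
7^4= 2401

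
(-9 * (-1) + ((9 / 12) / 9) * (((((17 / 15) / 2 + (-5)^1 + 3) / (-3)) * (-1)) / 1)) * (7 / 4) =67739 / 4320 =15.68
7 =7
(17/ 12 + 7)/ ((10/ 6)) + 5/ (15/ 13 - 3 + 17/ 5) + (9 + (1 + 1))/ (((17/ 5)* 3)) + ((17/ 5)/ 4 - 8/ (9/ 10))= 202027/ 154530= 1.31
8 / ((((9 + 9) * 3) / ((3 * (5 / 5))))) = 0.44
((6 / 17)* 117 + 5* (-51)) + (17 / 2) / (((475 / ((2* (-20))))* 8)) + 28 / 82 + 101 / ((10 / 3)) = -2425507 / 13243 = -183.15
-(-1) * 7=7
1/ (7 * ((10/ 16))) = 8/ 35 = 0.23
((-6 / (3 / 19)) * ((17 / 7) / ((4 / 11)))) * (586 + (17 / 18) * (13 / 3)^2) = -347501165 / 2268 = -153219.21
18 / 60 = 3 / 10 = 0.30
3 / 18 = 1 / 6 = 0.17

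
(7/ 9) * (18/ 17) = 14/ 17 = 0.82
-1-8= -9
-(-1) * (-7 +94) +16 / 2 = 95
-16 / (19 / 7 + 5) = -56 / 27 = -2.07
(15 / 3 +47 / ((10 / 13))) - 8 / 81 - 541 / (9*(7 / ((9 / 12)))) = 675419 / 11340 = 59.56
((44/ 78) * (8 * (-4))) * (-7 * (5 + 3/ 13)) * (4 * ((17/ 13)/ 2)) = 1728.65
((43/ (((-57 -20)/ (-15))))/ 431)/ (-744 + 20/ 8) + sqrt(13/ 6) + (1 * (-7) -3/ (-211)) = -72545129344/ 10384643731 + sqrt(78)/ 6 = -5.51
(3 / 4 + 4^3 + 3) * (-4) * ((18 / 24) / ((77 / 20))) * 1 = -4065 / 77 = -52.79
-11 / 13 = -0.85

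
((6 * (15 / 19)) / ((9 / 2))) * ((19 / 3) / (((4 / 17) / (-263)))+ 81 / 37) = -15710705 / 2109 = -7449.36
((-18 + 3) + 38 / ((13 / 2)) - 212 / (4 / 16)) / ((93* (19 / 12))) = -44572 / 7657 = -5.82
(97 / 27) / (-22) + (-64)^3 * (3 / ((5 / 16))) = -7474250213 / 2970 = -2516582.56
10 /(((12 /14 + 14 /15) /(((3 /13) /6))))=525 /2444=0.21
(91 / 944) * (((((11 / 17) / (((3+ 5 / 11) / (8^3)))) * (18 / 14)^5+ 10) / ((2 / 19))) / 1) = 12242024821 / 38531248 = 317.72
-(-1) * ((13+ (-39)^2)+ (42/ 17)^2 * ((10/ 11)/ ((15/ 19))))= 4898930/ 3179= 1541.03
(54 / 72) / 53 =3 / 212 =0.01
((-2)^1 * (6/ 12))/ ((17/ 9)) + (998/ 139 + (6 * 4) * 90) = 5119795/ 2363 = 2166.65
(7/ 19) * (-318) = -2226/ 19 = -117.16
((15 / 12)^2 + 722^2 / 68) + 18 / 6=2086377 / 272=7670.50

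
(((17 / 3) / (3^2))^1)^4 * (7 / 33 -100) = -275034653 / 17537553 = -15.68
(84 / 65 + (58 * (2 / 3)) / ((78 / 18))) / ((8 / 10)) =166 / 13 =12.77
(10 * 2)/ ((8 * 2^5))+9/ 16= 0.64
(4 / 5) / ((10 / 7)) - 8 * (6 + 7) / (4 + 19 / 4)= -1982 / 175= -11.33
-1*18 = -18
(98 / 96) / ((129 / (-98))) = -2401 / 3096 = -0.78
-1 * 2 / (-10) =1 / 5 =0.20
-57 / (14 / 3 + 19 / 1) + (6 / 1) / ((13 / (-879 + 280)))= -278.87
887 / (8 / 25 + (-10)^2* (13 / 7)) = 155225 / 32556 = 4.77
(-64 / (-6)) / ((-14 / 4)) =-64 / 21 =-3.05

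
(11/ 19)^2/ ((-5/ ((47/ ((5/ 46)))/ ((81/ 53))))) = -13864906/ 731025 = -18.97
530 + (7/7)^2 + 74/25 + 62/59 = 789141/1475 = 535.01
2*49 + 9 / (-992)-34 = 63479 / 992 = 63.99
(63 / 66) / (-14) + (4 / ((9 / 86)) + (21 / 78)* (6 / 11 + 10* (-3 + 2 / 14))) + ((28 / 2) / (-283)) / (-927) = 353315645 / 11543004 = 30.61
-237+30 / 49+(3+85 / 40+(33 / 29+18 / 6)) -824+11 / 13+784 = -39351727 / 147784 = -266.28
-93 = -93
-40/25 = -8/5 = -1.60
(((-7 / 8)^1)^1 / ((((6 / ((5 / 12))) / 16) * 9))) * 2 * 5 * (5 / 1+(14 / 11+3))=-2975 / 297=-10.02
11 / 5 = 2.20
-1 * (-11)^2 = -121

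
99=99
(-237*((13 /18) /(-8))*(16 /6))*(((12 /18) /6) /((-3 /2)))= -1027 /243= -4.23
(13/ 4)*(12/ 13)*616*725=1339800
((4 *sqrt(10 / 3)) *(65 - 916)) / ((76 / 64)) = -54464 *sqrt(30) / 57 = -5233.54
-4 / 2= -2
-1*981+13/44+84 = -39455/44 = -896.70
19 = 19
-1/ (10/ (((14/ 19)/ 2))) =-7/ 190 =-0.04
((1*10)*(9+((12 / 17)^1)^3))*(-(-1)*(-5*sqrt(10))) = -2297250*sqrt(10) / 4913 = -1478.64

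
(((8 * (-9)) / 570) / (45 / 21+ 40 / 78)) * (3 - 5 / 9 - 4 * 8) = 1.41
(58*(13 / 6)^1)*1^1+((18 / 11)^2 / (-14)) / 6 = 319238 / 2541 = 125.63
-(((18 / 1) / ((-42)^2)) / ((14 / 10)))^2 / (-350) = 1 / 6588344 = 0.00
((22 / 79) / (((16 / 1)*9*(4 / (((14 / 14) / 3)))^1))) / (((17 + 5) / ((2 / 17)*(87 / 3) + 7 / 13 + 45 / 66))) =7507 / 221240448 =0.00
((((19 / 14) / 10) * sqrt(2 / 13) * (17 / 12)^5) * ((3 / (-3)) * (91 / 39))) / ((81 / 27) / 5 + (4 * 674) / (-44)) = 296750113 * sqrt(26) / 129534971904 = 0.01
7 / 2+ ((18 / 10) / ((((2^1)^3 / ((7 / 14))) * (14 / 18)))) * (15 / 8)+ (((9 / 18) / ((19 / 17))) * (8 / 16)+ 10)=238249 / 17024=13.99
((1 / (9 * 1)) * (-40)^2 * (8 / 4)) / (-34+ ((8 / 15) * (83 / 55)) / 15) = -10.47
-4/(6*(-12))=1/18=0.06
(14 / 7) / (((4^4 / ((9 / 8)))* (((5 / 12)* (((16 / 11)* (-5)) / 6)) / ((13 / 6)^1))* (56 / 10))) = -3861 / 573440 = -0.01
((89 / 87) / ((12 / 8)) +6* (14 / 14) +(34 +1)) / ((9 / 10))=46.31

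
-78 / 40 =-39 / 20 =-1.95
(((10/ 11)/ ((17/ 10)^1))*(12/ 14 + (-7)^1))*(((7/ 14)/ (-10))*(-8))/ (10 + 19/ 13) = -22360/ 195041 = -0.11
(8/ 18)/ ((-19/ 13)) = -52/ 171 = -0.30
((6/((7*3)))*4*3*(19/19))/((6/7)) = 4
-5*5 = -25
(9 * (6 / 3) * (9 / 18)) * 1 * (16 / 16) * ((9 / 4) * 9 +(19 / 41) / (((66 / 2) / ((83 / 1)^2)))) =1899471 / 1804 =1052.92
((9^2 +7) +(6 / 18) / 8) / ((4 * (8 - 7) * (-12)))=-2113 / 1152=-1.83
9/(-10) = -9/10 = -0.90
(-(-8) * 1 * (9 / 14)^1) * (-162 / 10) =-2916 / 35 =-83.31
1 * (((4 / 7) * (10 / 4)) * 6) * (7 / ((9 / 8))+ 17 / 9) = 1460 / 21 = 69.52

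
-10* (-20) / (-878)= -100 / 439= -0.23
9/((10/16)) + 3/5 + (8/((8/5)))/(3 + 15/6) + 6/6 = 186/11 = 16.91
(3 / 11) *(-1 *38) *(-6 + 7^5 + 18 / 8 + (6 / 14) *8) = -26823459 / 154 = -174178.31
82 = 82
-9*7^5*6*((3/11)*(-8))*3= 5940510.55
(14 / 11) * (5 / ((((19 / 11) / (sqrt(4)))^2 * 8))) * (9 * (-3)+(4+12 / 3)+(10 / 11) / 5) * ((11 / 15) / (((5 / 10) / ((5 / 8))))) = -26565 / 1444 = -18.40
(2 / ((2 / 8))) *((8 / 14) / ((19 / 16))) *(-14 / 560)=-64 / 665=-0.10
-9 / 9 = -1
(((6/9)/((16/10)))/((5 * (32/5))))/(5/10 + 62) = 1/4800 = 0.00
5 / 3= 1.67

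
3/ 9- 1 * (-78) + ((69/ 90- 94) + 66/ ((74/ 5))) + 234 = 82717/ 370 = 223.56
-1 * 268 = -268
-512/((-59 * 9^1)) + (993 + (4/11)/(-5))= 29026601/29205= 993.89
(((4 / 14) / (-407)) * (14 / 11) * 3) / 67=-12 / 299959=-0.00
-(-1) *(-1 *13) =-13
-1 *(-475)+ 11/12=475.92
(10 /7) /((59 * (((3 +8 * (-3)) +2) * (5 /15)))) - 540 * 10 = -42373830 /7847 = -5400.00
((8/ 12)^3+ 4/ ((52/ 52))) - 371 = -9901/ 27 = -366.70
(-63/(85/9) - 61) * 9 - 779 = -117983/85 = -1388.04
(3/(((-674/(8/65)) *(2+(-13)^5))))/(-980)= -3/1992616691975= -0.00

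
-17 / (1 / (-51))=867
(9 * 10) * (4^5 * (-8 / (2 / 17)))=-6266880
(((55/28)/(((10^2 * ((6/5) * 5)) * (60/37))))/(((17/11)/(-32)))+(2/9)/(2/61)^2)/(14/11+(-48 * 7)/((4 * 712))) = 2407847563/13452950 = 178.98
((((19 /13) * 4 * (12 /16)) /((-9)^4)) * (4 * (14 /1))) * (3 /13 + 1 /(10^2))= 83258 /9240075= 0.01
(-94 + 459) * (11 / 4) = 4015 / 4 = 1003.75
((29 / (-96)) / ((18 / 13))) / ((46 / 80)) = -0.38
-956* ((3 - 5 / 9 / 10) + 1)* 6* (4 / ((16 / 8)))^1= -135752 / 3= -45250.67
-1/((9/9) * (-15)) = 1/15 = 0.07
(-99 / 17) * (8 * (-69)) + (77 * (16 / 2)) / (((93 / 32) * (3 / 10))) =18597832 / 4743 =3921.11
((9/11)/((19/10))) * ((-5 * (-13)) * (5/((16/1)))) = 14625/1672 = 8.75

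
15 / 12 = 5 / 4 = 1.25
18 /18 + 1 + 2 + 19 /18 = 91 /18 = 5.06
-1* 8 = -8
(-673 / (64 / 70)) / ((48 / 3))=-23555 / 512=-46.01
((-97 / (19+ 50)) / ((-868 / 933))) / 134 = 30167 / 2675176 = 0.01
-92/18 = -46/9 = -5.11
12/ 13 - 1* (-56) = 740/ 13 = 56.92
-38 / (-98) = 0.39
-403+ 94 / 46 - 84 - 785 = -29209 / 23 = -1269.96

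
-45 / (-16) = 45 / 16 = 2.81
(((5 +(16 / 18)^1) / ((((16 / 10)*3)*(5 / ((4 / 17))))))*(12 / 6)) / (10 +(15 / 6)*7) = 106 / 25245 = 0.00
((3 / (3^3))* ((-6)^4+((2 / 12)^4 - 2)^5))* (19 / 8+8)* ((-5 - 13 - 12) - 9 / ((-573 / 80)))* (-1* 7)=818972361588856721768725 / 2793305048208113664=293191.17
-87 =-87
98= 98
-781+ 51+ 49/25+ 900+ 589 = 19024/25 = 760.96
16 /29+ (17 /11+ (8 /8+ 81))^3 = 22508416507 /38599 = 583134.71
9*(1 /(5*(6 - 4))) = 9 /10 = 0.90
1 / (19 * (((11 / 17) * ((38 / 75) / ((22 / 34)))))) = 75 / 722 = 0.10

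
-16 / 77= -0.21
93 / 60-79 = -1549 / 20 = -77.45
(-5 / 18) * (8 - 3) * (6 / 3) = -2.78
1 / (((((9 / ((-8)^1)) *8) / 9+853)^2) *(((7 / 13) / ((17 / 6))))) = 221 / 30487968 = 0.00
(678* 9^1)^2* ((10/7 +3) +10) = 537239257.71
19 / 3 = 6.33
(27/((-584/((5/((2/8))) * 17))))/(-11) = 2295/1606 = 1.43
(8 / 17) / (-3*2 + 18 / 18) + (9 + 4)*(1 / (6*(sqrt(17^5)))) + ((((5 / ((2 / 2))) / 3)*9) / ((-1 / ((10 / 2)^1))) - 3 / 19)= -121532 / 1615 + 13*sqrt(17) / 29478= -75.25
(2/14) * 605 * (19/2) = 11495/14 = 821.07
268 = 268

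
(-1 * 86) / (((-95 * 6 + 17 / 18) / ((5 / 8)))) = 1935 / 20486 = 0.09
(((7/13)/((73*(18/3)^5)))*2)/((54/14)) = 49/99622224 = 0.00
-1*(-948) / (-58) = -474 / 29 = -16.34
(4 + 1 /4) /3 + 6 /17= 1.77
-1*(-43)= 43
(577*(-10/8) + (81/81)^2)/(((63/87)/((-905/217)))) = 75611845/18228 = 4148.12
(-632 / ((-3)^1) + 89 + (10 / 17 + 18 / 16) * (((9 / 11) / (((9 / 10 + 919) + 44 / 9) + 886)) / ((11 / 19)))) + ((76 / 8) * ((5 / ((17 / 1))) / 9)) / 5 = 3617241248509 / 12068328492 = 299.73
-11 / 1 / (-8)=11 / 8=1.38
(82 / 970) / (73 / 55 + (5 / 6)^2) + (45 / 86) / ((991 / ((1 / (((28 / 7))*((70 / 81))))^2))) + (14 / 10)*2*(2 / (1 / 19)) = 55231639621917371 / 518890223850880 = 106.44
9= 9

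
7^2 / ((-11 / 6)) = -294 / 11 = -26.73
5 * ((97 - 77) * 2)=200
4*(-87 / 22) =-174 / 11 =-15.82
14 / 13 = 1.08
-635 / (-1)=635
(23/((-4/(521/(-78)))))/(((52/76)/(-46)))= -5236571/2028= -2582.14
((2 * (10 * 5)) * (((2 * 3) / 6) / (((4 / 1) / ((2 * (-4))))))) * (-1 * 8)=1600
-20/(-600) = 1/30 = 0.03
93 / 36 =31 / 12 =2.58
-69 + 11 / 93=-6406 / 93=-68.88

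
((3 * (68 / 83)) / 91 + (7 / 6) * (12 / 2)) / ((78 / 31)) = 1645325 / 589134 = 2.79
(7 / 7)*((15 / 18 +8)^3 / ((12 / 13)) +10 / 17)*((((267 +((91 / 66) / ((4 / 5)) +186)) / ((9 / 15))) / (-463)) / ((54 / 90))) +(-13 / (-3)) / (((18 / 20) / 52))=-86685378246815 / 48474277632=-1788.28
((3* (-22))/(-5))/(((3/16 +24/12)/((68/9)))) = 23936/525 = 45.59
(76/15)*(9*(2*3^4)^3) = 969348384/5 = 193869676.80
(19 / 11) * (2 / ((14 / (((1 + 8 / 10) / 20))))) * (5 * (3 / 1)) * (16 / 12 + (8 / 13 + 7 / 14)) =32661 / 40040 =0.82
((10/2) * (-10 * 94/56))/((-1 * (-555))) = -235/1554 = -0.15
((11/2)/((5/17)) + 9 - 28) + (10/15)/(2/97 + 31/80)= 126697/95010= 1.33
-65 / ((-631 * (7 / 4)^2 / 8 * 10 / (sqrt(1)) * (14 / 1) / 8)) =3328 / 216433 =0.02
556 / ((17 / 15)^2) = 125100 / 289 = 432.87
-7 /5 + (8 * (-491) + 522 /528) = -1728501 /440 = -3928.41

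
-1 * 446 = -446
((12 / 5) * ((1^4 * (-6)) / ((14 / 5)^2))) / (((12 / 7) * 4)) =-15 / 56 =-0.27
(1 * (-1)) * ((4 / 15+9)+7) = -244 / 15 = -16.27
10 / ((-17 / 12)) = -120 / 17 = -7.06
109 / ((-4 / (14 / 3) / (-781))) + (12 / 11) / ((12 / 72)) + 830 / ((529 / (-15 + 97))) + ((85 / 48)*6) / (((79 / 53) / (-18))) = 547912453045 / 5516412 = 99324.06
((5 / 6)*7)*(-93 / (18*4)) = -1085 / 144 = -7.53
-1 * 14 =-14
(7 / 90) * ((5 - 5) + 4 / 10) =7 / 225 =0.03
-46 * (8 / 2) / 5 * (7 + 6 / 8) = -285.20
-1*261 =-261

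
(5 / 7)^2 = 25 / 49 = 0.51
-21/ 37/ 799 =-21/ 29563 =-0.00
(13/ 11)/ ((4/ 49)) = 637/ 44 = 14.48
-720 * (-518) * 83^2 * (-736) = -1891020579840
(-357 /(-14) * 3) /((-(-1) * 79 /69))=10557 /158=66.82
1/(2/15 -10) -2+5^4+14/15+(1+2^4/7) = 9745409/15540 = 627.12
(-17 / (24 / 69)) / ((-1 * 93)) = 391 / 744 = 0.53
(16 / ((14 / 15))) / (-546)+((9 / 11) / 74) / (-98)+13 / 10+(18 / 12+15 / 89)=1355383291 / 461481020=2.94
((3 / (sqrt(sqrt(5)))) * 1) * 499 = 1497 * 5^(3 / 4) / 5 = 1001.10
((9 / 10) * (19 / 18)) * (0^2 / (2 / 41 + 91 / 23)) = 0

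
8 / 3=2.67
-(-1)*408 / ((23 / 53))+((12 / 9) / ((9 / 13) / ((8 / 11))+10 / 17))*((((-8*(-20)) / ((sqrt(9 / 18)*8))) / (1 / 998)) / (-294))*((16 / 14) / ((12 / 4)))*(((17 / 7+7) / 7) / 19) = 21624 / 23-12421826560*sqrt(2) / 7825893831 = 937.93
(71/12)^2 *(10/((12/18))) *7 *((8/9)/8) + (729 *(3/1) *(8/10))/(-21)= 4915513/15120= 325.10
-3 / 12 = -1 / 4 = -0.25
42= 42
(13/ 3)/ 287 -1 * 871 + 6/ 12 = -1498975/ 1722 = -870.48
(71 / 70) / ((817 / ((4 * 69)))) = 9798 / 28595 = 0.34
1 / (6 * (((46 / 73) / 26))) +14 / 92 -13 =-412 / 69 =-5.97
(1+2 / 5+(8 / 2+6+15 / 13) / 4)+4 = 2129 / 260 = 8.19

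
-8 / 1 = -8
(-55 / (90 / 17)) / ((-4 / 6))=15.58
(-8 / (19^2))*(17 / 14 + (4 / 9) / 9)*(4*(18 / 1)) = -45856 / 22743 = -2.02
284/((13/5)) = 1420/13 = 109.23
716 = 716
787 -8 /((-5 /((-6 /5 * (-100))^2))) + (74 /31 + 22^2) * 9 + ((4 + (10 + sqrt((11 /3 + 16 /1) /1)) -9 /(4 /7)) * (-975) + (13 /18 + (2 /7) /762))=29675873837 /992124 -325 * sqrt(177)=25587.61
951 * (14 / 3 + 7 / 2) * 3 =46599 / 2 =23299.50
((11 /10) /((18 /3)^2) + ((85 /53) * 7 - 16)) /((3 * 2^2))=-0.40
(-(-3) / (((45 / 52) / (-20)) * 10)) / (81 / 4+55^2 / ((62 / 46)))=-12896 / 4212165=-0.00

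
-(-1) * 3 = 3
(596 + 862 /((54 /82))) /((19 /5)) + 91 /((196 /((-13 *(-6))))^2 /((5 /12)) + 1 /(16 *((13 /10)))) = 507.29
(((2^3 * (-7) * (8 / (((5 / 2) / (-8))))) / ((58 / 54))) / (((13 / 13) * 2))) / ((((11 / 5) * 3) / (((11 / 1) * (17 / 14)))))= 39168 / 29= 1350.62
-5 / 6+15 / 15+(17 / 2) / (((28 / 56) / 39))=3979 / 6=663.17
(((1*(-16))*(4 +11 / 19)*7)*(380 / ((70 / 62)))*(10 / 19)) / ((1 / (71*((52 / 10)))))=-637268736 / 19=-33540459.79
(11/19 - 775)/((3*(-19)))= 14714/1083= 13.59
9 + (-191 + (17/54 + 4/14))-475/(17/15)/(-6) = -358399/3213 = -111.55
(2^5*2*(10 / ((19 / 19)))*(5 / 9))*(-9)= -3200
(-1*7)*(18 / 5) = -126 / 5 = -25.20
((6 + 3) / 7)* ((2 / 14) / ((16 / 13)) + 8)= 10.43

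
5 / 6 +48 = 293 / 6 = 48.83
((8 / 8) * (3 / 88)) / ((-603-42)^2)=1 / 12203400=0.00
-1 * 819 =-819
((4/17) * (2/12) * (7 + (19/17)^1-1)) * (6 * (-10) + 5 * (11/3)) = -30250/2601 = -11.63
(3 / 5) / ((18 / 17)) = 17 / 30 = 0.57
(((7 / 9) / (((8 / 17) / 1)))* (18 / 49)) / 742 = 17 / 20776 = 0.00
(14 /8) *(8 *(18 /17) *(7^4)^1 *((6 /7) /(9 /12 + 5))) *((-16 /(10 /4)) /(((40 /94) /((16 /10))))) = -6239987712 /48875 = -127672.38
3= 3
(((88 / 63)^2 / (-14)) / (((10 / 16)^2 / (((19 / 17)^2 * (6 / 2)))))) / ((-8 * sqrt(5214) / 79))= 508288 * sqrt(5214) / 200732175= 0.18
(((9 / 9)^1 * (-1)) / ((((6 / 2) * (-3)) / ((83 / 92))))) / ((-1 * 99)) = -83 / 81972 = -0.00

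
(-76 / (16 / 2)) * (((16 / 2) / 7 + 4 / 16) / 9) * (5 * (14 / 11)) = -1235 / 132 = -9.36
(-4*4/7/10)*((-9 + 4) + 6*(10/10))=-8/35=-0.23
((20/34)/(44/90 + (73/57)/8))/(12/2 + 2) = 8550/75463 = 0.11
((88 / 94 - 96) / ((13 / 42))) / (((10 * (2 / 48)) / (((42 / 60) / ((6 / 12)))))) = -15763104 / 15275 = -1031.95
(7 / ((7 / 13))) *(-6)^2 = 468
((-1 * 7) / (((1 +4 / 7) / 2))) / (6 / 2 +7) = -49 / 55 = -0.89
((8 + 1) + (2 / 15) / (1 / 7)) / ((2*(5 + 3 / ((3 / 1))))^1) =149 / 180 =0.83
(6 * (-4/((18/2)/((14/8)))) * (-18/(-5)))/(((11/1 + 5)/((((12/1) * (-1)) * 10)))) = 126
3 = 3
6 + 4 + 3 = 13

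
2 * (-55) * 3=-330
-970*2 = -1940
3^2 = 9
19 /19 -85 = -84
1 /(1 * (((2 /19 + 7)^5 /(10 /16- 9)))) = -165898633 /358722675000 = -0.00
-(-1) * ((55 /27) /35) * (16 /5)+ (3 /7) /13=2693 /12285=0.22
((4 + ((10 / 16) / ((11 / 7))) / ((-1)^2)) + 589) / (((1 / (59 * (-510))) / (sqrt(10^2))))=-3928174275 / 22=-178553376.14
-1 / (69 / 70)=-70 / 69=-1.01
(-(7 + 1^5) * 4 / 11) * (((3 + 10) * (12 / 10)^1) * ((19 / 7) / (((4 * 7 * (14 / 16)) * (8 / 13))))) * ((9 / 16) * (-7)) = 32.17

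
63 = 63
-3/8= -0.38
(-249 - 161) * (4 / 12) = -410 / 3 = -136.67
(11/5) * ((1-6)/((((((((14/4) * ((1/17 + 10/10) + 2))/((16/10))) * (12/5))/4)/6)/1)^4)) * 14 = -768.26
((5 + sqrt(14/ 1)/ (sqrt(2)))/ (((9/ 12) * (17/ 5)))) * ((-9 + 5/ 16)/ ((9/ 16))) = -46.31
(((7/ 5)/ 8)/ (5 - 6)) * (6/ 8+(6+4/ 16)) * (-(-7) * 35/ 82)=-2401/ 656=-3.66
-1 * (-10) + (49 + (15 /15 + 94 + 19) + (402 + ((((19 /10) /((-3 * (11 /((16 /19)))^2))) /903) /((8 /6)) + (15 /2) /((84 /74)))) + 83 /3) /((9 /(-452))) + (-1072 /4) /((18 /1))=-401728790053 /13345695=-30101.75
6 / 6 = 1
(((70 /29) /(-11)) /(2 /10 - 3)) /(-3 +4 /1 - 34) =-25 /10527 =-0.00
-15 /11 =-1.36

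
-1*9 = -9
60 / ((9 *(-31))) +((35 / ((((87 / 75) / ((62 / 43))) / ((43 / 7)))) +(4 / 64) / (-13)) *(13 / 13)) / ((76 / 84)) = 295.15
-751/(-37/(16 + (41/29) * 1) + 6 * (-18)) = 6.82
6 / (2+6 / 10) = 30 / 13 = 2.31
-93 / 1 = -93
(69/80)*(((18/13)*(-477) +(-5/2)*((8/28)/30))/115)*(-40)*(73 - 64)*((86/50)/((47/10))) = 652.62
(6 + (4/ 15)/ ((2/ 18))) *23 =966/ 5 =193.20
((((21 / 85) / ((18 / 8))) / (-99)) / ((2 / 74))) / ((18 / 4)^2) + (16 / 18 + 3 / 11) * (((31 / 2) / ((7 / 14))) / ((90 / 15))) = 6.00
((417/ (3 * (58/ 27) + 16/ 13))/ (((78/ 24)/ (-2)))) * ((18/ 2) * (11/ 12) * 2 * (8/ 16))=-123849/ 449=-275.83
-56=-56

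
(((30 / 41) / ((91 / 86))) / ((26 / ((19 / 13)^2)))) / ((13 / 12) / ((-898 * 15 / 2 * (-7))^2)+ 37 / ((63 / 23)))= 1774399467141000 / 421889583550470113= 0.00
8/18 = 4/9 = 0.44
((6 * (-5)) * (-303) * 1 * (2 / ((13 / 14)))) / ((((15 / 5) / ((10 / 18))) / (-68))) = -9615200 / 39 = -246543.59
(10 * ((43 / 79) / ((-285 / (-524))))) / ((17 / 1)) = 45064 / 76551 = 0.59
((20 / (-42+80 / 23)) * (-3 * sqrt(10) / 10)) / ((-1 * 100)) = -69 * sqrt(10) / 44300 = -0.00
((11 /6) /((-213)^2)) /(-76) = -11 /20688264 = -0.00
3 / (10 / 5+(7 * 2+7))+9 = 210 / 23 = 9.13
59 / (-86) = -59 / 86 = -0.69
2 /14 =0.14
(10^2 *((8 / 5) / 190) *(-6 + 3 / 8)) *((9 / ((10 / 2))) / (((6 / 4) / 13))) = -1404 / 19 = -73.89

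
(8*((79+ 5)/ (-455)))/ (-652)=24/ 10595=0.00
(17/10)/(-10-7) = -1/10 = -0.10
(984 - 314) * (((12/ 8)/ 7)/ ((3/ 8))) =2680/ 7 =382.86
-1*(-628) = 628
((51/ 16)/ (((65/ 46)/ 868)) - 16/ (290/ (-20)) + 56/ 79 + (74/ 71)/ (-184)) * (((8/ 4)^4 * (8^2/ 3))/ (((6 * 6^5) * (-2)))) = -3812672903902/ 531830712465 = -7.17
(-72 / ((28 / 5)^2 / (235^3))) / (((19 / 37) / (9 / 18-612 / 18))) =1943806183.71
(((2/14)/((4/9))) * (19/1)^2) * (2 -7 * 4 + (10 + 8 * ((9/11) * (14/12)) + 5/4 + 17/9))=-606.26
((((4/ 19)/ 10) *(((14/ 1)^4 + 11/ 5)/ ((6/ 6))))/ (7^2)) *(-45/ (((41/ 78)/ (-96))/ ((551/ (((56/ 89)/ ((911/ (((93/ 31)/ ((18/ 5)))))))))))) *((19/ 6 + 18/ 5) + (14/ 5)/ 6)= 235897558818852528/ 251125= 939363101319.47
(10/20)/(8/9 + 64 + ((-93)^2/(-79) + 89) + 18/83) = 59013/5266880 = 0.01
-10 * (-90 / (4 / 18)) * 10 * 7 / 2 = 141750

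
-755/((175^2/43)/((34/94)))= -110381/287875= -0.38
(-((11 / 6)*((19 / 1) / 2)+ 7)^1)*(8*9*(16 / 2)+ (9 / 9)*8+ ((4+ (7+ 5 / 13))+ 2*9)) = -389397 / 26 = -14976.81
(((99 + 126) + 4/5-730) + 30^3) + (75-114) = 132284/5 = 26456.80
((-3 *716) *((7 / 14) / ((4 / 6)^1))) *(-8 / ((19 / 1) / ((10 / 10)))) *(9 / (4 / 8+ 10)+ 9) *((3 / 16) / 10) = 333477 / 2660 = 125.37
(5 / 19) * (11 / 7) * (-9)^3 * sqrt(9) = -120285 / 133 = -904.40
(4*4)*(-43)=-688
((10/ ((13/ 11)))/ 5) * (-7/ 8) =-1.48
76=76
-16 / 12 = -4 / 3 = -1.33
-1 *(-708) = 708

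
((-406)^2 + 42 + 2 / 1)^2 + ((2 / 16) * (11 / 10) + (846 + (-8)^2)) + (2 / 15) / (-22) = 27185415310.13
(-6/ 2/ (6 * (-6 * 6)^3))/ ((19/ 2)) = 1/ 886464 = 0.00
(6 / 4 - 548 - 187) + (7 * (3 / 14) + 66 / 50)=-18267 / 25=-730.68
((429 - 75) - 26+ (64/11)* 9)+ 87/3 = 4503/11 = 409.36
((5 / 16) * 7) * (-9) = -315 / 16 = -19.69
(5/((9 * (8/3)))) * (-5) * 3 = -3.12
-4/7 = -0.57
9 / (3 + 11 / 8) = 72 / 35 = 2.06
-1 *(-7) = 7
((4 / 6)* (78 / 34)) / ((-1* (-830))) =13 / 7055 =0.00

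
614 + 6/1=620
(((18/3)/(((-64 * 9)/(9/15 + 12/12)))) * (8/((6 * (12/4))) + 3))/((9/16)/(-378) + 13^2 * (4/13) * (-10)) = 1736/15724845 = 0.00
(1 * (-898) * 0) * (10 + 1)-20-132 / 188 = -973 / 47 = -20.70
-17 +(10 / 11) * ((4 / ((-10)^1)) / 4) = -188 / 11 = -17.09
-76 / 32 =-19 / 8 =-2.38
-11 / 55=-1 / 5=-0.20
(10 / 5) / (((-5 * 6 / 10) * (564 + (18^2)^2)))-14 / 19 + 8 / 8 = 791531 / 3007890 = 0.26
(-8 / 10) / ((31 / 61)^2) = -14884 / 4805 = -3.10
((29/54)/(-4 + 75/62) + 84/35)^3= 137044911905693/12739125463875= 10.76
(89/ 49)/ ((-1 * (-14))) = 89/ 686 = 0.13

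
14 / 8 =1.75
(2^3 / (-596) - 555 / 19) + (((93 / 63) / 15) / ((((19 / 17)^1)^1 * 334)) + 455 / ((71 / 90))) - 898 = -350.46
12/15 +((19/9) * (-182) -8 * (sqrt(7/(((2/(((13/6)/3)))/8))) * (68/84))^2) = -1387562/2835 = -489.44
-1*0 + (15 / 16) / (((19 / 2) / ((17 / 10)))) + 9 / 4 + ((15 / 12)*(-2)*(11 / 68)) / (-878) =2743175 / 1134376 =2.42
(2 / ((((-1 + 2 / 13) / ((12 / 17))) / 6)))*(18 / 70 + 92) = -923.56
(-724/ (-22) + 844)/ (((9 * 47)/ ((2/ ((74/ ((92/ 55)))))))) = 887432/ 9468855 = 0.09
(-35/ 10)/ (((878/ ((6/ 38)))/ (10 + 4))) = -147/ 16682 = -0.01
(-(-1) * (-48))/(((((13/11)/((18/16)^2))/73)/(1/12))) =-65043/208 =-312.71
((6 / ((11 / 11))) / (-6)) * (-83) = 83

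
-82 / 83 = -0.99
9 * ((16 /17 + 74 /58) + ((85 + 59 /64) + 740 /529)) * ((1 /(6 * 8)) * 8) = 4483427373 /33382016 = 134.31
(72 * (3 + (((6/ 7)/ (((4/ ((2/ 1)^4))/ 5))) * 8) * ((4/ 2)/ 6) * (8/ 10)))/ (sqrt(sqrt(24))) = 3324 * 2^(1/ 4) * 3^(3/ 4)/ 7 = 1287.25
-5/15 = -1/3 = -0.33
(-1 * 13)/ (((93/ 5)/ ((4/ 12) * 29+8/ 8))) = -2080/ 279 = -7.46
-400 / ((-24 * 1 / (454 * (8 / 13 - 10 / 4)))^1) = -556150 / 39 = -14260.26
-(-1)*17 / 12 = 17 / 12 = 1.42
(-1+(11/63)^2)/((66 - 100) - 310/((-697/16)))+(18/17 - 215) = -135221087881/632154537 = -213.91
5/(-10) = -1/2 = -0.50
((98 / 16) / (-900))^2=2401 / 51840000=0.00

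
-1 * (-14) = 14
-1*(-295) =295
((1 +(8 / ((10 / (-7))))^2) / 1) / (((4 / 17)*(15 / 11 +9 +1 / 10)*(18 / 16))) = 605132 / 51795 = 11.68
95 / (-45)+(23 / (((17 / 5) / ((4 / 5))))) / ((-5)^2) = -7247 / 3825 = -1.89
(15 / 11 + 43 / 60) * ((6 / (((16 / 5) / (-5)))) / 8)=-6865 / 2816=-2.44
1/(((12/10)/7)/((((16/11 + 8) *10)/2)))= 9100/33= 275.76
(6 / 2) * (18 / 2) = 27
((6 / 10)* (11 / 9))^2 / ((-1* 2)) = -121 / 450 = -0.27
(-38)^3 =-54872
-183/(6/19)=-579.50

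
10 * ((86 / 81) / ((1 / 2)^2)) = 3440 / 81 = 42.47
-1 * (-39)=39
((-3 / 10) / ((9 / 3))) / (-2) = 1 / 20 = 0.05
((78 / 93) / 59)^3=17576 / 6118445789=0.00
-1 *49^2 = -2401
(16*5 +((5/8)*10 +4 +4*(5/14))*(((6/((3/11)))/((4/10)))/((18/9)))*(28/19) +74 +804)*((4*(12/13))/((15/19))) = 435112/65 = 6694.03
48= 48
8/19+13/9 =319/171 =1.87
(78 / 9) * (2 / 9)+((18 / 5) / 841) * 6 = 221576 / 113535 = 1.95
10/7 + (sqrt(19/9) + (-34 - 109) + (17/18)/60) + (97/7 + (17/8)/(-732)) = -235563199/1844640 + sqrt(19)/3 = -126.25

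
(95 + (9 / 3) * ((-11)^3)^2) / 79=5314778 / 79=67275.67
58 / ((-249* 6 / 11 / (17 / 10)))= -5423 / 7470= -0.73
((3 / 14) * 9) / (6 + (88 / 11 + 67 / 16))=72 / 679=0.11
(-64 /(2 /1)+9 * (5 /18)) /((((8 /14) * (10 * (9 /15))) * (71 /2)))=-413 /1704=-0.24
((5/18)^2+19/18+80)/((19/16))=105148/1539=68.32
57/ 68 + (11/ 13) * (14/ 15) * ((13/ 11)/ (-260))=55337/ 66300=0.83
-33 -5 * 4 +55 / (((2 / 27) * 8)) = 39.81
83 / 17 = 4.88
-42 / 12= -7 / 2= -3.50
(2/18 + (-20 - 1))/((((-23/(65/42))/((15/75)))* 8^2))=611/139104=0.00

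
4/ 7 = 0.57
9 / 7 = 1.29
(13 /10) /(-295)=-13 /2950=-0.00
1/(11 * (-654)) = -1/7194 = -0.00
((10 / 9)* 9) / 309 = 10 / 309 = 0.03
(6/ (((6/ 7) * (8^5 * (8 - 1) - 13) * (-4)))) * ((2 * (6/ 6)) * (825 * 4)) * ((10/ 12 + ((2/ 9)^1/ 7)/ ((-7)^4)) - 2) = 2623225/ 44651397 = 0.06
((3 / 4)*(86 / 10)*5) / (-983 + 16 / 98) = -2107 / 64212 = -0.03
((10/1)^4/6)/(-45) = -1000/27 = -37.04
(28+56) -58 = 26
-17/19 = -0.89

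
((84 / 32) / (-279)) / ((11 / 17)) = -119 / 8184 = -0.01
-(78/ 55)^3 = -474552/ 166375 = -2.85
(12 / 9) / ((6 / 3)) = 0.67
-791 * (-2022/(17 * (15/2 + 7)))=6488.45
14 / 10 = 7 / 5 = 1.40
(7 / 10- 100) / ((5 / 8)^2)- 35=-36151 / 125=-289.21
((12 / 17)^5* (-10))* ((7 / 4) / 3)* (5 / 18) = -403200 / 1419857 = -0.28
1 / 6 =0.17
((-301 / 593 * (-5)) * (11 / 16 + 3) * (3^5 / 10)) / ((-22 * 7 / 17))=-10480347 / 417472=-25.10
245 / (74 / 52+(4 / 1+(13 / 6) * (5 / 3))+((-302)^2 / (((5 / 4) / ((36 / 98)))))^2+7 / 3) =1720616625 / 5045202860686498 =0.00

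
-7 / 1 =-7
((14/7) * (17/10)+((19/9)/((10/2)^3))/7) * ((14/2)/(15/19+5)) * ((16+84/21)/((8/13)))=3309059/24750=133.70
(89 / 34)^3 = 704969 / 39304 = 17.94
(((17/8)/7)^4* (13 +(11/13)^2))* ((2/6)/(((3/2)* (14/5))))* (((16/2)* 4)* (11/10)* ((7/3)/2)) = 1064809229/2804675328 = 0.38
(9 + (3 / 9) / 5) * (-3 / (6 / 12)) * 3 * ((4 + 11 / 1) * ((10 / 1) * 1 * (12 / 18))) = -16320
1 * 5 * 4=20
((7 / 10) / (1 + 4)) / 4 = 7 / 200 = 0.04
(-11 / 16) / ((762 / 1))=-11 / 12192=-0.00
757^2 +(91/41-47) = 23493173/41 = 573004.22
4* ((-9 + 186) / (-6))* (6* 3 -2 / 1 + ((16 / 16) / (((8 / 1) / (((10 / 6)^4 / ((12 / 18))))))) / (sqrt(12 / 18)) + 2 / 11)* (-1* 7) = 258125* sqrt(6) / 432 + 147028 / 11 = 14829.78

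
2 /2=1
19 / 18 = 1.06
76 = 76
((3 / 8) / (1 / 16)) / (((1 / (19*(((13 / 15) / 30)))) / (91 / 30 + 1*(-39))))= -266513 / 2250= -118.45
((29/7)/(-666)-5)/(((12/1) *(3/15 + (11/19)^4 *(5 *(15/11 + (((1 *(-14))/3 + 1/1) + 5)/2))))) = -15207809095/48864995424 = -0.31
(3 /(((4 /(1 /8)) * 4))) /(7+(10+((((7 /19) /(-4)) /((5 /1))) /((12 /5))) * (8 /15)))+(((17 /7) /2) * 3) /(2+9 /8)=379895403 /325505600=1.17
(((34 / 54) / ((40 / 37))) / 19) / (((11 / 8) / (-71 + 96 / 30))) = -1.51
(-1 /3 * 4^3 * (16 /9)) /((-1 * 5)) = 1024 /135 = 7.59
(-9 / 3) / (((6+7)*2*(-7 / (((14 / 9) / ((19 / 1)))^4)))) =2744 / 3705156351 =0.00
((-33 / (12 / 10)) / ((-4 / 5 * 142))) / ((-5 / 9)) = -495 / 1136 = -0.44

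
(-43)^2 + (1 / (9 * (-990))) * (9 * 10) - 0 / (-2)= 183050 / 99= 1848.99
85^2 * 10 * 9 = 650250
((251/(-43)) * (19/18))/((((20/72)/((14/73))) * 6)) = -33383/47085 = -0.71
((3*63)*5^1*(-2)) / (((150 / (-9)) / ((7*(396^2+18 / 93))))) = 124480694.44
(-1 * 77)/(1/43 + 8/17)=-56287/361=-155.92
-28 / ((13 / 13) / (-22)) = 616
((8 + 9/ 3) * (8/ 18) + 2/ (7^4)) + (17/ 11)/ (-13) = 14742313/ 3090087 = 4.77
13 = 13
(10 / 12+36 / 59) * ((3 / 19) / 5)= 511 / 11210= 0.05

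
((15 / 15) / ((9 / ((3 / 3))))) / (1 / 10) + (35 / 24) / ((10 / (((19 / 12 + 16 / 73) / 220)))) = 10289453 / 9250560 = 1.11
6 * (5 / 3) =10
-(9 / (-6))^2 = -9 / 4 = -2.25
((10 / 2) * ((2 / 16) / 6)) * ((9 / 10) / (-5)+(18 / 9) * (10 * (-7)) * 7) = -49009 / 480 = -102.10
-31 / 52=-0.60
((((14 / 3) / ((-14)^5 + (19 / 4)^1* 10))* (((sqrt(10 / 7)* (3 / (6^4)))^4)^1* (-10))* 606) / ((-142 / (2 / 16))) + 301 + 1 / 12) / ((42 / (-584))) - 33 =-103105700785877802725351 / 24435571683608580096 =-4219.49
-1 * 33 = -33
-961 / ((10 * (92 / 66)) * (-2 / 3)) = 95139 / 920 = 103.41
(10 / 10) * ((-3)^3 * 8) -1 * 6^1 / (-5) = -1074 / 5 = -214.80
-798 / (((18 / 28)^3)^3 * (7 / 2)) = -1570239555584 / 129140163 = -12159.19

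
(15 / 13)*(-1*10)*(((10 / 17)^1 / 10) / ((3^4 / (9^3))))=-1350 / 221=-6.11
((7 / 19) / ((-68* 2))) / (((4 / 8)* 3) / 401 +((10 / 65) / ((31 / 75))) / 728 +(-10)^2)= -102941111 / 3800159156198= -0.00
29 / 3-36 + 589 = 1688 / 3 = 562.67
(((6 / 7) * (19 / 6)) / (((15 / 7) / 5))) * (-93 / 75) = -589 / 75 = -7.85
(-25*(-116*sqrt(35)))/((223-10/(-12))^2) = 104400*sqrt(35)/1803649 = 0.34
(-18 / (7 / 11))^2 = 39204 / 49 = 800.08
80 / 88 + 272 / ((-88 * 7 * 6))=193 / 231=0.84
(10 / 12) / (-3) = -0.28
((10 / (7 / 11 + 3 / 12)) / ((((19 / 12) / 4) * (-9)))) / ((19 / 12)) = -28160 / 14079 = -2.00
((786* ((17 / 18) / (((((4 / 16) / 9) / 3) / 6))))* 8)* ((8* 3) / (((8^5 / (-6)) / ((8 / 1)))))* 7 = -3788127 / 4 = -947031.75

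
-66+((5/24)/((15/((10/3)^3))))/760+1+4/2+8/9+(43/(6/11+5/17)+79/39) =-668543927/75386376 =-8.87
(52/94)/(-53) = -26/2491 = -0.01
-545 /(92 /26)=-7085 /46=-154.02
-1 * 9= -9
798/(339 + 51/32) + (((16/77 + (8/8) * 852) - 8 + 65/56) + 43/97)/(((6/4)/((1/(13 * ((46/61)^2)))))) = 11177644014293/142176418384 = 78.62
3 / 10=0.30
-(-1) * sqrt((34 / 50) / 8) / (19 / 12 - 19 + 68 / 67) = -201 * sqrt(34) / 65935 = -0.02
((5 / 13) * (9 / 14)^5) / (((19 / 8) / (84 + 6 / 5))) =12577437 / 8302658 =1.51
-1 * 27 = -27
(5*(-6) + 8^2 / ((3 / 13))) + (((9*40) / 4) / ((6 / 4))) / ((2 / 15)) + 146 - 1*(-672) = 4546 / 3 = 1515.33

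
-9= -9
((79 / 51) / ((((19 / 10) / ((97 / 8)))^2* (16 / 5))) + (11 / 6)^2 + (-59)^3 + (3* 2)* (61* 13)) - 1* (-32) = -200565.93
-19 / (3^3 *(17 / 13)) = -247 / 459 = -0.54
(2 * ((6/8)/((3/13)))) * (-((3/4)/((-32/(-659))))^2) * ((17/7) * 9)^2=-1189431819693/1605632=-740787.32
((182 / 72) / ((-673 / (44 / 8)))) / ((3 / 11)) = -0.08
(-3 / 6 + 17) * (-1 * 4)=-66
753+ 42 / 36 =4525 / 6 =754.17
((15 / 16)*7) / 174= 35 / 928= 0.04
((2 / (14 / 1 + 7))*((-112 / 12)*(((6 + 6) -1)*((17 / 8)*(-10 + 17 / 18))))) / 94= 30481 / 15228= 2.00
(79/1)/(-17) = -79/17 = -4.65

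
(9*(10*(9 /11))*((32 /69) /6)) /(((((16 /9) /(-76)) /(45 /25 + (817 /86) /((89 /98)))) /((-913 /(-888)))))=-232311024 /75739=-3067.26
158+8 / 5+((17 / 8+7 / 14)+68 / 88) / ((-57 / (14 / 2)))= 3992303 / 25080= 159.18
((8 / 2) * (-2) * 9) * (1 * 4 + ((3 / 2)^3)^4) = -9629.74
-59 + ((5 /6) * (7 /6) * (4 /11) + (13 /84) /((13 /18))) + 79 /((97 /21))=-5556365 /134442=-41.33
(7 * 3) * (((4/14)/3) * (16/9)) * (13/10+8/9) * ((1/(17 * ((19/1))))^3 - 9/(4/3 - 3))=2867857330528/68238990675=42.03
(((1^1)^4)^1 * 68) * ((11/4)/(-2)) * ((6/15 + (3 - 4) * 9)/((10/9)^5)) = 474813009/1000000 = 474.81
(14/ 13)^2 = 196/ 169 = 1.16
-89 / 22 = -4.05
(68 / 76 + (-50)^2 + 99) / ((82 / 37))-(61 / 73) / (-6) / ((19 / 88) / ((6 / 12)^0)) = 200246041 / 170601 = 1173.77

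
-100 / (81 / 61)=-6100 / 81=-75.31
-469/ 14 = -67/ 2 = -33.50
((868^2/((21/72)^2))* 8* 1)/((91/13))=70852608/7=10121801.14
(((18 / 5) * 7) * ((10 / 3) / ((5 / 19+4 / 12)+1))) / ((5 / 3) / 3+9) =3078 / 559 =5.51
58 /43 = 1.35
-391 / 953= -0.41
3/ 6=1/ 2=0.50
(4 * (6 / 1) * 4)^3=884736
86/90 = 43/45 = 0.96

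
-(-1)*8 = 8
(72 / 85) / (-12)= -6 / 85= -0.07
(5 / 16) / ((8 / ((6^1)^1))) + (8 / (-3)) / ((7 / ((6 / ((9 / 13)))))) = -12367 / 4032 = -3.07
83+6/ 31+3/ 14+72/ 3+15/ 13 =612505/ 5642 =108.56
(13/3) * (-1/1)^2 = 13/3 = 4.33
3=3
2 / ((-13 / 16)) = -32 / 13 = -2.46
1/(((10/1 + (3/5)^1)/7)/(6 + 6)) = 420/53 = 7.92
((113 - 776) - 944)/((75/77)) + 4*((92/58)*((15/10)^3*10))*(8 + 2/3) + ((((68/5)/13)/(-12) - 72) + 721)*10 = 189304997/28275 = 6695.14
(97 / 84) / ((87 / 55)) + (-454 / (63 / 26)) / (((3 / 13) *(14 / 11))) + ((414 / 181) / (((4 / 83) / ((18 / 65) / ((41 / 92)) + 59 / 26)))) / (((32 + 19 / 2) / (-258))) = -110309386690093 / 74027591820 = -1490.11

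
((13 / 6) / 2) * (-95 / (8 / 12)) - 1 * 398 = -4419 / 8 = -552.38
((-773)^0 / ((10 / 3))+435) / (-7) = -4353 / 70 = -62.19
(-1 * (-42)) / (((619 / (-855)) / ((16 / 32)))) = -17955 / 619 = -29.01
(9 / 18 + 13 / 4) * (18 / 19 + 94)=6765 / 19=356.05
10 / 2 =5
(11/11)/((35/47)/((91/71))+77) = 611/47402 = 0.01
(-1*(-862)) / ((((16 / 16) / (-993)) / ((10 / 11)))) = -8559660 / 11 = -778150.91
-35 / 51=-0.69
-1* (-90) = 90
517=517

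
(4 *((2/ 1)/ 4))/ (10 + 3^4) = 2/ 91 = 0.02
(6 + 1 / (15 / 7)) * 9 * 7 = 2037 / 5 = 407.40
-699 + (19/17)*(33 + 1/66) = -662.10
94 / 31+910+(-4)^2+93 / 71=2047683 / 2201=930.34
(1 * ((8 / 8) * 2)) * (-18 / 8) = -9 / 2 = -4.50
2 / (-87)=-2 / 87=-0.02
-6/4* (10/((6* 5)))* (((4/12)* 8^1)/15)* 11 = -44/45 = -0.98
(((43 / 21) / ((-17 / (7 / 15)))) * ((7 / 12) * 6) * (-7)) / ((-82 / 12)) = -2107 / 10455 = -0.20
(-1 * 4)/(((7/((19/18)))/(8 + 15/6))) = -19/3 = -6.33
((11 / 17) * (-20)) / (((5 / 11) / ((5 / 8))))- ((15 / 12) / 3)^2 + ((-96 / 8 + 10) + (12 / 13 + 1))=-574253 / 31824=-18.04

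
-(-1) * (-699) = -699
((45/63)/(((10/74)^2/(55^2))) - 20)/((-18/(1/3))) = -276035/126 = -2190.75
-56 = -56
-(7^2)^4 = -5764801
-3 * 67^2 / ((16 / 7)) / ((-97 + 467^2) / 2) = -31423 / 581312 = -0.05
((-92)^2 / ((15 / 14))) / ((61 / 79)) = 9361184 / 915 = 10230.80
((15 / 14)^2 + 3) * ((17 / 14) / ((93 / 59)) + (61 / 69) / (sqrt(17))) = 16531 * sqrt(17) / 76636 + 271813 / 85064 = 4.08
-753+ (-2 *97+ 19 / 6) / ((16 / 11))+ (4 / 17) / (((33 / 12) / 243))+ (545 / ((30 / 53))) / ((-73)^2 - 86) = -27082849785 / 31374112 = -863.22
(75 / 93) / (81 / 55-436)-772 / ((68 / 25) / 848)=-3031339623775 / 12594773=-240682.35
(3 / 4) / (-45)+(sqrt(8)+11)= 2* sqrt(2)+659 / 60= 13.81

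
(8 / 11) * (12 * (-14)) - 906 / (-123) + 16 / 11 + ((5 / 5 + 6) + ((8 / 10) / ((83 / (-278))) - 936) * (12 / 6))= -371283039 / 187165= -1983.72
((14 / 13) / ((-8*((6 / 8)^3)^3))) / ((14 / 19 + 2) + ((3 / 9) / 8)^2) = -557842432 / 852105501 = -0.65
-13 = -13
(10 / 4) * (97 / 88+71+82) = 67805 / 176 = 385.26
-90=-90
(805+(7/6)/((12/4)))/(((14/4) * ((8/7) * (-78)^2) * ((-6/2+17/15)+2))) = 72485/292032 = 0.25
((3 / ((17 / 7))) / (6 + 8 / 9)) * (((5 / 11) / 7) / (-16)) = -135 / 185504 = -0.00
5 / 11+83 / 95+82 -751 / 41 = 2785403 / 42845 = 65.01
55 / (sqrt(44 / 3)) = 5 * sqrt(33) / 2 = 14.36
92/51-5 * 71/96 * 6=-16633/816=-20.38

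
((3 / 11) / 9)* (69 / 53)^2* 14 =22218 / 30899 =0.72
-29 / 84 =-0.35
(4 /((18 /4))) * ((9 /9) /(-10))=-4 /45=-0.09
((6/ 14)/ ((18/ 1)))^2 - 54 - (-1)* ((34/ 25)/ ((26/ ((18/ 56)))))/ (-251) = -1942609066/ 35974575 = -54.00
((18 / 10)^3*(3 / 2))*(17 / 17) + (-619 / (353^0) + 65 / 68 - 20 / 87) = -609.53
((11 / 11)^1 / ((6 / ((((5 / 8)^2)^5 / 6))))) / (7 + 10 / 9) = 9765625 / 313532612608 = 0.00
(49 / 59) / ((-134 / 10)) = -0.06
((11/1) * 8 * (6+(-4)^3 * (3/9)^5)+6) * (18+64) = 10178660/243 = 41887.49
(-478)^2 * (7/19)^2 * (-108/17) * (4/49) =-98705088/6137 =-16083.61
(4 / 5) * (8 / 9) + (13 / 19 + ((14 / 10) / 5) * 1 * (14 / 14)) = 1.68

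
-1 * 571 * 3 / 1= -1713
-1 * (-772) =772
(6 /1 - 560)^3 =-170031464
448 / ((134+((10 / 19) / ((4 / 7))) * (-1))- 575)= -2432 / 2399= -1.01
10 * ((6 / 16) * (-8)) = -30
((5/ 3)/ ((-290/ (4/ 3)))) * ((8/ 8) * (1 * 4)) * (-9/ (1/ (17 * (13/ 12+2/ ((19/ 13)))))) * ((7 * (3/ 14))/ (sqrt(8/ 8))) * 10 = 95030/ 551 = 172.47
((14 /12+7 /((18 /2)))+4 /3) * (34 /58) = 1003 /522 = 1.92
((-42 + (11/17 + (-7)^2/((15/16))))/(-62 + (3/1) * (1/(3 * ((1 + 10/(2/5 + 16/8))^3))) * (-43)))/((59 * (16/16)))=-3604711/1214281950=-0.00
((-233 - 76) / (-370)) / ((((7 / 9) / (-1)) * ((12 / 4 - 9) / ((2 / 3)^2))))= 103 / 1295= 0.08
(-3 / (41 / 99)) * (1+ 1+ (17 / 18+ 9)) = -7095 / 82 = -86.52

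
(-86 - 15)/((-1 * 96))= 101/96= 1.05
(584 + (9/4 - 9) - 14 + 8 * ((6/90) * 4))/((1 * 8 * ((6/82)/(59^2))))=4841524483/1440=3362169.78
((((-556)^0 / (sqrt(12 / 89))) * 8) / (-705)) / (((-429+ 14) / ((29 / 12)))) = 29 * sqrt(267) / 2633175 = 0.00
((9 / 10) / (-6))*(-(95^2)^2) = 48870375 / 4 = 12217593.75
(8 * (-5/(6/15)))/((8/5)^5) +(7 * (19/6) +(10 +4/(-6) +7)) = 237267/8192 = 28.96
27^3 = 19683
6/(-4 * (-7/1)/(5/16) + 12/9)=45/682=0.07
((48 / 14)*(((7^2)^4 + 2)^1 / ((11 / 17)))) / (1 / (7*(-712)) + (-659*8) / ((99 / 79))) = -15071869910592 / 2075776291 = -7260.84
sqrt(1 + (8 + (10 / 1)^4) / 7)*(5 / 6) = 5*sqrt(70105) / 42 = 31.52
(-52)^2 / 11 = 2704 / 11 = 245.82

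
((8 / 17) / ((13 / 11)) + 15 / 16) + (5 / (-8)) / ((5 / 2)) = 3839 / 3536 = 1.09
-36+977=941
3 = 3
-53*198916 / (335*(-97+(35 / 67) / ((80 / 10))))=84340384 / 259785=324.65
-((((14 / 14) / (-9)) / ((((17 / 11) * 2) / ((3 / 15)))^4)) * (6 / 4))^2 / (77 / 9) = -19487171 / 19532120834800000000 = -0.00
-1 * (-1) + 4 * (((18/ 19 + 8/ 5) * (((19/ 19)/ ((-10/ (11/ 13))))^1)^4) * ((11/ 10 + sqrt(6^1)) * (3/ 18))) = 1771561 * sqrt(6)/ 20349712500 + 203516612171/ 203497125000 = 1.00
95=95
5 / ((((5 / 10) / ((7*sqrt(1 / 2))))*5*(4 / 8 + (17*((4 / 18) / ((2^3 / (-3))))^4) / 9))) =19.80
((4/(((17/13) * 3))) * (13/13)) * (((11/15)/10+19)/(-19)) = -74386/72675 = -1.02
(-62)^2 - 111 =3733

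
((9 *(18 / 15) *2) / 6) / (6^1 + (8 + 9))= 0.16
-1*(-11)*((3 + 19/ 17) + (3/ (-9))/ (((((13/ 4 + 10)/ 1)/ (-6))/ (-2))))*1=37818/ 901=41.97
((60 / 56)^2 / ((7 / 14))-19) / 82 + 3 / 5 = 15923 / 40180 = 0.40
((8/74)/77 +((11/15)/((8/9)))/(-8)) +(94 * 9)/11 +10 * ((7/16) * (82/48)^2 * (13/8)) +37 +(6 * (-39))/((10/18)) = -150525019213/525127680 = -286.64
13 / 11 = 1.18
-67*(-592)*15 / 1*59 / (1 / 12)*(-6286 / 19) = -2647862340480 / 19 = -139361175814.74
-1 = -1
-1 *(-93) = 93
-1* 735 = -735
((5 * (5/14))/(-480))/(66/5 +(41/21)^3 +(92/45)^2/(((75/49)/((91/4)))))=-12403125/275942308288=-0.00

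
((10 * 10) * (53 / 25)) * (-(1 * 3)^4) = -17172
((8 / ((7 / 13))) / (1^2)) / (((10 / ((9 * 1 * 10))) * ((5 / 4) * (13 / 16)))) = 4608 / 35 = 131.66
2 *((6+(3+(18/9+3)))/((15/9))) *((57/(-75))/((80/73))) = -29127/2500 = -11.65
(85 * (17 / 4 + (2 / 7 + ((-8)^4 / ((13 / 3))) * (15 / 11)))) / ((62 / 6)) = 10639.97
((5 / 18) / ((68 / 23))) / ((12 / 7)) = 805 / 14688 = 0.05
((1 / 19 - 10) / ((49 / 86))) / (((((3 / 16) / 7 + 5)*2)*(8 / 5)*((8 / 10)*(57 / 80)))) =-387000 / 203243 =-1.90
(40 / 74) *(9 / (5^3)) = 36 / 925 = 0.04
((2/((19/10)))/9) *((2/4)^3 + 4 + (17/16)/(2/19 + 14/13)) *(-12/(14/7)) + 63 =1979789/33288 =59.47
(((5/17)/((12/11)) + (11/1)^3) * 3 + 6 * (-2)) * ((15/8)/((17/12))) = 12184335/2312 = 5270.04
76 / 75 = 1.01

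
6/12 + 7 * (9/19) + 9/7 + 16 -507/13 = -4761/266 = -17.90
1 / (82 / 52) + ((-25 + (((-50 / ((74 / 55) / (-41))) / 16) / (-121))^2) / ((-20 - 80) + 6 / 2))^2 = 483746584267358708249 / 693721081971904937984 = 0.70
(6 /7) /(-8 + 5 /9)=-54 /469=-0.12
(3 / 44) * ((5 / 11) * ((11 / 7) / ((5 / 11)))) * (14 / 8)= 3 / 16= 0.19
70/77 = 10/11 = 0.91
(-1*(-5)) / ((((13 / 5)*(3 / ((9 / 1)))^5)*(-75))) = -81 / 13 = -6.23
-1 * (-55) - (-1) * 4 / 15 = 829 / 15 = 55.27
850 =850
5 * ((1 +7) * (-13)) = -520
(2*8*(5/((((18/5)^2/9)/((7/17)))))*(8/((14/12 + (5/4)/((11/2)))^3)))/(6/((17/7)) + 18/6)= 4658500/377177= 12.35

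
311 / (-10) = -31.10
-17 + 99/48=-239/16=-14.94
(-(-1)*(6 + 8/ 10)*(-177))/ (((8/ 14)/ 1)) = -21063/ 10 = -2106.30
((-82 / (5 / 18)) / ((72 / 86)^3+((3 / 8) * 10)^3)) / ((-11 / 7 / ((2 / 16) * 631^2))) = 290734091582368 / 1658079555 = 175343.87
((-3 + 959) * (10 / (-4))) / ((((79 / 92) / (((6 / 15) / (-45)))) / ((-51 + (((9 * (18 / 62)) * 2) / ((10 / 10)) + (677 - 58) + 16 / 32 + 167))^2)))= 9275002896500 / 683271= 13574413.22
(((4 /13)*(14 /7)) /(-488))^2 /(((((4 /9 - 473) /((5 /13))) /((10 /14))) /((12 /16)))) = -675 /973516106108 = -0.00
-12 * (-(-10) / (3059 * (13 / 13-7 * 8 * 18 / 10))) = 600 / 1526441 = 0.00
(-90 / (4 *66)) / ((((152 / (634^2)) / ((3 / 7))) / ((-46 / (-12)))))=-34668705 / 23408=-1481.06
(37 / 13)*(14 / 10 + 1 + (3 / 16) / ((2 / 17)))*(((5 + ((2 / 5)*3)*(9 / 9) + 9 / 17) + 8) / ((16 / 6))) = 22200777 / 353600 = 62.79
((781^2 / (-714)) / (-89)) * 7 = 609961 / 9078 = 67.19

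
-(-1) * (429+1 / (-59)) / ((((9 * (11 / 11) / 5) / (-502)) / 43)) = -2731708300 / 531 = -5144460.08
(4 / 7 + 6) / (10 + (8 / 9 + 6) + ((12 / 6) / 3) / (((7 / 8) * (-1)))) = 207 / 508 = 0.41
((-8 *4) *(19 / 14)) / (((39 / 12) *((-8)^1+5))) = 1216 / 273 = 4.45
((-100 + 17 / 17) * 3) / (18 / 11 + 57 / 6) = -6534 / 245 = -26.67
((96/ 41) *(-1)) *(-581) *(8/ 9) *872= 129697792/ 123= 1054453.59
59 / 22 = 2.68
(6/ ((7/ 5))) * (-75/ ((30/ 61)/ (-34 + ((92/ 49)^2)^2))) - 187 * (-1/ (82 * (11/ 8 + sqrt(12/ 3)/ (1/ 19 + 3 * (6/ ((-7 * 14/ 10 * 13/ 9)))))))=43013163844176626/ 3052548601515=14090.90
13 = 13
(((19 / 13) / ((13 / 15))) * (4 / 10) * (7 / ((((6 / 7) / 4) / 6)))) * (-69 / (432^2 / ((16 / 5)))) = -21413 / 136890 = -0.16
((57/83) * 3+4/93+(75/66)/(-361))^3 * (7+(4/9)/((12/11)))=53350085621369800062621875/777582625675797174526623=68.61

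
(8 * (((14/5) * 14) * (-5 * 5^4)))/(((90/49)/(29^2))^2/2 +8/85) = -70729267013650000/6792898849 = -10412236.16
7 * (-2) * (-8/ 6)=56/ 3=18.67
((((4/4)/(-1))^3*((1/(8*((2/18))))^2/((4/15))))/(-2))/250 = 0.01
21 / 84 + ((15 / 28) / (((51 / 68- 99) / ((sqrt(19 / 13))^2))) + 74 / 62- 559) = -824193957 / 1478204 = -557.56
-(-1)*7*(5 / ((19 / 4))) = 140 / 19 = 7.37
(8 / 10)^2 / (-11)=-16 / 275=-0.06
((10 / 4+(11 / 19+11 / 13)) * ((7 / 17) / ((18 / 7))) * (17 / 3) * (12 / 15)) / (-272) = -95011 / 9069840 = -0.01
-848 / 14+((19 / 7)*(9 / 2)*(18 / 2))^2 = 2356649 / 196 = 12023.72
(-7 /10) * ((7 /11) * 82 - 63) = 833 /110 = 7.57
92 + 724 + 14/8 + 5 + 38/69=823.30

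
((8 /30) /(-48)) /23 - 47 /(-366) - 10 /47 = -1004057 /11869380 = -0.08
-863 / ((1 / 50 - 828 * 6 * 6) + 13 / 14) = 151025 / 5216234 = 0.03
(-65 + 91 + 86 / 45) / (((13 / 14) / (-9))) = -17584 / 65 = -270.52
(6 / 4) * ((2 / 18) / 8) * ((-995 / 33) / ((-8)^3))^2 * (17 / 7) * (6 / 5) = 3366085 / 15986589696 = 0.00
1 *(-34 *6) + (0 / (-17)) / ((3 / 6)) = -204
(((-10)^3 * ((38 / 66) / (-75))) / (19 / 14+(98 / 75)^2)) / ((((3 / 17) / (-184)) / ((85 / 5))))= -353620400000 / 7963923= -44402.79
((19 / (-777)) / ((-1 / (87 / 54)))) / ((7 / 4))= 0.02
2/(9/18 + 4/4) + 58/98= 283/147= 1.93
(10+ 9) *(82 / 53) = 1558 / 53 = 29.40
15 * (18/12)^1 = 45/2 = 22.50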